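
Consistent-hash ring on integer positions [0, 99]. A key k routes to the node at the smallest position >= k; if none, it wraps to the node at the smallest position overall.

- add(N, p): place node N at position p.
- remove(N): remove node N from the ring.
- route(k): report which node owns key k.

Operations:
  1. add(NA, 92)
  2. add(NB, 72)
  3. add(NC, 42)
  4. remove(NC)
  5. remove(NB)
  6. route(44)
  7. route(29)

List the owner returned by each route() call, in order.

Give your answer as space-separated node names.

Answer: NA NA

Derivation:
Op 1: add NA@92 -> ring=[92:NA]
Op 2: add NB@72 -> ring=[72:NB,92:NA]
Op 3: add NC@42 -> ring=[42:NC,72:NB,92:NA]
Op 4: remove NC -> ring=[72:NB,92:NA]
Op 5: remove NB -> ring=[92:NA]
Op 6: route key 44: smallest pos >= 44 is 92 -> NA
Op 7: route key 29: smallest pos >= 29 is 92 -> NA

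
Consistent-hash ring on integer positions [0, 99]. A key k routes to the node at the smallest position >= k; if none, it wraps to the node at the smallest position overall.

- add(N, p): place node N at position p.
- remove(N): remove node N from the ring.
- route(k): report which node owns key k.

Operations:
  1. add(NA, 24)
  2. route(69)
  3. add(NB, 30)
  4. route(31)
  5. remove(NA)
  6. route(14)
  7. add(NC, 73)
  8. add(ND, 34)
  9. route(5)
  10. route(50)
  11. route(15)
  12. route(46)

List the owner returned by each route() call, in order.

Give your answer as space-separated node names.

Op 1: add NA@24 -> ring=[24:NA]
Op 2: route key 69: none >= 69, wrap to smallest pos 24 -> NA
Op 3: add NB@30 -> ring=[24:NA,30:NB]
Op 4: route key 31: none >= 31, wrap to smallest pos 24 -> NA
Op 5: remove NA -> ring=[30:NB]
Op 6: route key 14: smallest pos >= 14 is 30 -> NB
Op 7: add NC@73 -> ring=[30:NB,73:NC]
Op 8: add ND@34 -> ring=[30:NB,34:ND,73:NC]
Op 9: route key 5: smallest pos >= 5 is 30 -> NB
Op 10: route key 50: smallest pos >= 50 is 73 -> NC
Op 11: route key 15: smallest pos >= 15 is 30 -> NB
Op 12: route key 46: smallest pos >= 46 is 73 -> NC

Answer: NA NA NB NB NC NB NC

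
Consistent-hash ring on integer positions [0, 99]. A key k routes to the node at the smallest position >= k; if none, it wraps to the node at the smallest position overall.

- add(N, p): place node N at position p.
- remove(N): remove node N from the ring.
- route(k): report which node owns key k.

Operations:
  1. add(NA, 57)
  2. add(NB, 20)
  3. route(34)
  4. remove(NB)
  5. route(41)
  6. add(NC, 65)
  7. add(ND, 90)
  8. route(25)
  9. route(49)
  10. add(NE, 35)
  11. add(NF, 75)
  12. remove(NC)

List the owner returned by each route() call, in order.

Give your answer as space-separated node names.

Op 1: add NA@57 -> ring=[57:NA]
Op 2: add NB@20 -> ring=[20:NB,57:NA]
Op 3: route key 34: smallest pos >= 34 is 57 -> NA
Op 4: remove NB -> ring=[57:NA]
Op 5: route key 41: smallest pos >= 41 is 57 -> NA
Op 6: add NC@65 -> ring=[57:NA,65:NC]
Op 7: add ND@90 -> ring=[57:NA,65:NC,90:ND]
Op 8: route key 25: smallest pos >= 25 is 57 -> NA
Op 9: route key 49: smallest pos >= 49 is 57 -> NA
Op 10: add NE@35 -> ring=[35:NE,57:NA,65:NC,90:ND]
Op 11: add NF@75 -> ring=[35:NE,57:NA,65:NC,75:NF,90:ND]
Op 12: remove NC -> ring=[35:NE,57:NA,75:NF,90:ND]

Answer: NA NA NA NA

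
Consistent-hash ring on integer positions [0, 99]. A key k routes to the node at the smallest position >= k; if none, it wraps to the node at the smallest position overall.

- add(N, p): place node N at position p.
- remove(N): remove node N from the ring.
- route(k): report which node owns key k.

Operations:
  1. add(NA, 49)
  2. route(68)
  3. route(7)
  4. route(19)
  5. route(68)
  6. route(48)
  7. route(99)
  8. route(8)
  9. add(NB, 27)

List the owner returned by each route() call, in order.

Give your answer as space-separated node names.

Op 1: add NA@49 -> ring=[49:NA]
Op 2: route key 68: none >= 68, wrap to smallest pos 49 -> NA
Op 3: route key 7: smallest pos >= 7 is 49 -> NA
Op 4: route key 19: smallest pos >= 19 is 49 -> NA
Op 5: route key 68: none >= 68, wrap to smallest pos 49 -> NA
Op 6: route key 48: smallest pos >= 48 is 49 -> NA
Op 7: route key 99: none >= 99, wrap to smallest pos 49 -> NA
Op 8: route key 8: smallest pos >= 8 is 49 -> NA
Op 9: add NB@27 -> ring=[27:NB,49:NA]

Answer: NA NA NA NA NA NA NA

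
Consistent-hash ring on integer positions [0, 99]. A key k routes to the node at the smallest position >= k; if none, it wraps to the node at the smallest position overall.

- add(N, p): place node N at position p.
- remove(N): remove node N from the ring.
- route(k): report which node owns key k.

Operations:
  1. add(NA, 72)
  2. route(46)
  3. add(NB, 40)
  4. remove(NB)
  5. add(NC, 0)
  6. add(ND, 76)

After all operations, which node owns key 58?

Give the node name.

Answer: NA

Derivation:
Op 1: add NA@72 -> ring=[72:NA]
Op 2: route key 46: smallest pos >= 46 is 72 -> NA
Op 3: add NB@40 -> ring=[40:NB,72:NA]
Op 4: remove NB -> ring=[72:NA]
Op 5: add NC@0 -> ring=[0:NC,72:NA]
Op 6: add ND@76 -> ring=[0:NC,72:NA,76:ND]
Final route key 58: smallest pos >= 58 is 72 -> NA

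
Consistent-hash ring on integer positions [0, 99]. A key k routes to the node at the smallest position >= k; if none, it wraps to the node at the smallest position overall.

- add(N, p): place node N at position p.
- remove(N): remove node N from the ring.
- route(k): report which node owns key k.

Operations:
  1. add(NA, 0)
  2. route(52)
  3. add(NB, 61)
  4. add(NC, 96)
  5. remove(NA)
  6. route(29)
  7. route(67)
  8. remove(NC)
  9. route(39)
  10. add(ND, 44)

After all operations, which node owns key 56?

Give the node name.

Op 1: add NA@0 -> ring=[0:NA]
Op 2: route key 52: none >= 52, wrap to smallest pos 0 -> NA
Op 3: add NB@61 -> ring=[0:NA,61:NB]
Op 4: add NC@96 -> ring=[0:NA,61:NB,96:NC]
Op 5: remove NA -> ring=[61:NB,96:NC]
Op 6: route key 29: smallest pos >= 29 is 61 -> NB
Op 7: route key 67: smallest pos >= 67 is 96 -> NC
Op 8: remove NC -> ring=[61:NB]
Op 9: route key 39: smallest pos >= 39 is 61 -> NB
Op 10: add ND@44 -> ring=[44:ND,61:NB]
Final route key 56: smallest pos >= 56 is 61 -> NB

Answer: NB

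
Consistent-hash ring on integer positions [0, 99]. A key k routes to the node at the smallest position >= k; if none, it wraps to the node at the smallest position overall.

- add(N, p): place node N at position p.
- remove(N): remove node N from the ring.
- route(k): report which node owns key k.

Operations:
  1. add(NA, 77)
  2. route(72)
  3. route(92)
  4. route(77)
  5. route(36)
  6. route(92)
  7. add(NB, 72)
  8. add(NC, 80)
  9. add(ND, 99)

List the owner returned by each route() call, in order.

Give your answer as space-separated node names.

Answer: NA NA NA NA NA

Derivation:
Op 1: add NA@77 -> ring=[77:NA]
Op 2: route key 72: smallest pos >= 72 is 77 -> NA
Op 3: route key 92: none >= 92, wrap to smallest pos 77 -> NA
Op 4: route key 77: smallest pos >= 77 is 77 -> NA
Op 5: route key 36: smallest pos >= 36 is 77 -> NA
Op 6: route key 92: none >= 92, wrap to smallest pos 77 -> NA
Op 7: add NB@72 -> ring=[72:NB,77:NA]
Op 8: add NC@80 -> ring=[72:NB,77:NA,80:NC]
Op 9: add ND@99 -> ring=[72:NB,77:NA,80:NC,99:ND]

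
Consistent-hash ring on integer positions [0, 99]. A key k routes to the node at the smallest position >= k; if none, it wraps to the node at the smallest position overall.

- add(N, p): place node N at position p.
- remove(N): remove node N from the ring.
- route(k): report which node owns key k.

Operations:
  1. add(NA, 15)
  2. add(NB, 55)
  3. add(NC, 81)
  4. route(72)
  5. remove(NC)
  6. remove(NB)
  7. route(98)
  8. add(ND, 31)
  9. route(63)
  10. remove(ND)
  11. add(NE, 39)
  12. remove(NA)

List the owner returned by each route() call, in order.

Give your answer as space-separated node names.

Op 1: add NA@15 -> ring=[15:NA]
Op 2: add NB@55 -> ring=[15:NA,55:NB]
Op 3: add NC@81 -> ring=[15:NA,55:NB,81:NC]
Op 4: route key 72: smallest pos >= 72 is 81 -> NC
Op 5: remove NC -> ring=[15:NA,55:NB]
Op 6: remove NB -> ring=[15:NA]
Op 7: route key 98: none >= 98, wrap to smallest pos 15 -> NA
Op 8: add ND@31 -> ring=[15:NA,31:ND]
Op 9: route key 63: none >= 63, wrap to smallest pos 15 -> NA
Op 10: remove ND -> ring=[15:NA]
Op 11: add NE@39 -> ring=[15:NA,39:NE]
Op 12: remove NA -> ring=[39:NE]

Answer: NC NA NA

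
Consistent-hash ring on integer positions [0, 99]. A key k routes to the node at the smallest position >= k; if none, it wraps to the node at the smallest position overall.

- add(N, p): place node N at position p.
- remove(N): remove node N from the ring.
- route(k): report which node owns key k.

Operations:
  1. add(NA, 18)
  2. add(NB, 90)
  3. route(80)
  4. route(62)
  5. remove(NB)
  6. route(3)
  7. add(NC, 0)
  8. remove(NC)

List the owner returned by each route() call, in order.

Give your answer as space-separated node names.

Op 1: add NA@18 -> ring=[18:NA]
Op 2: add NB@90 -> ring=[18:NA,90:NB]
Op 3: route key 80: smallest pos >= 80 is 90 -> NB
Op 4: route key 62: smallest pos >= 62 is 90 -> NB
Op 5: remove NB -> ring=[18:NA]
Op 6: route key 3: smallest pos >= 3 is 18 -> NA
Op 7: add NC@0 -> ring=[0:NC,18:NA]
Op 8: remove NC -> ring=[18:NA]

Answer: NB NB NA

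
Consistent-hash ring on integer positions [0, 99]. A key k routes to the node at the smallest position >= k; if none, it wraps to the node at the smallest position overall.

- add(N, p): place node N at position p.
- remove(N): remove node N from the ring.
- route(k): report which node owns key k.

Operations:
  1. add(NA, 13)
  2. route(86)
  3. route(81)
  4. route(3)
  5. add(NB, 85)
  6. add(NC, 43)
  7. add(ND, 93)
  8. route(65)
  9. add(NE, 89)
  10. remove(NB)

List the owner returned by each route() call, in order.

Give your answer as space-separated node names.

Op 1: add NA@13 -> ring=[13:NA]
Op 2: route key 86: none >= 86, wrap to smallest pos 13 -> NA
Op 3: route key 81: none >= 81, wrap to smallest pos 13 -> NA
Op 4: route key 3: smallest pos >= 3 is 13 -> NA
Op 5: add NB@85 -> ring=[13:NA,85:NB]
Op 6: add NC@43 -> ring=[13:NA,43:NC,85:NB]
Op 7: add ND@93 -> ring=[13:NA,43:NC,85:NB,93:ND]
Op 8: route key 65: smallest pos >= 65 is 85 -> NB
Op 9: add NE@89 -> ring=[13:NA,43:NC,85:NB,89:NE,93:ND]
Op 10: remove NB -> ring=[13:NA,43:NC,89:NE,93:ND]

Answer: NA NA NA NB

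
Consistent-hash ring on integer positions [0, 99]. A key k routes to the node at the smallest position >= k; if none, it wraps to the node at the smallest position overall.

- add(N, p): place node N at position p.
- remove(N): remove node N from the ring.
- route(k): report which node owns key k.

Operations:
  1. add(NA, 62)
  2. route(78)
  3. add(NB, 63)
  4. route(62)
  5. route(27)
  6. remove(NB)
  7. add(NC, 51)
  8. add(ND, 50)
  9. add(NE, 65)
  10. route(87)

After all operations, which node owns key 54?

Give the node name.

Op 1: add NA@62 -> ring=[62:NA]
Op 2: route key 78: none >= 78, wrap to smallest pos 62 -> NA
Op 3: add NB@63 -> ring=[62:NA,63:NB]
Op 4: route key 62: smallest pos >= 62 is 62 -> NA
Op 5: route key 27: smallest pos >= 27 is 62 -> NA
Op 6: remove NB -> ring=[62:NA]
Op 7: add NC@51 -> ring=[51:NC,62:NA]
Op 8: add ND@50 -> ring=[50:ND,51:NC,62:NA]
Op 9: add NE@65 -> ring=[50:ND,51:NC,62:NA,65:NE]
Op 10: route key 87: none >= 87, wrap to smallest pos 50 -> ND
Final route key 54: smallest pos >= 54 is 62 -> NA

Answer: NA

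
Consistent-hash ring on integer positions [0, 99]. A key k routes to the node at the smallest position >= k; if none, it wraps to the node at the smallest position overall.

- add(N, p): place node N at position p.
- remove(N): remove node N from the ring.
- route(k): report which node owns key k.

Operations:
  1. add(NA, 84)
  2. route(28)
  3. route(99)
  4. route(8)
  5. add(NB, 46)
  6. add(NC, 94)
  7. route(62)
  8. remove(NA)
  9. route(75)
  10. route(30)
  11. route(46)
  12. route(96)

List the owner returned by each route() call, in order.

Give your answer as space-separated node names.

Answer: NA NA NA NA NC NB NB NB

Derivation:
Op 1: add NA@84 -> ring=[84:NA]
Op 2: route key 28: smallest pos >= 28 is 84 -> NA
Op 3: route key 99: none >= 99, wrap to smallest pos 84 -> NA
Op 4: route key 8: smallest pos >= 8 is 84 -> NA
Op 5: add NB@46 -> ring=[46:NB,84:NA]
Op 6: add NC@94 -> ring=[46:NB,84:NA,94:NC]
Op 7: route key 62: smallest pos >= 62 is 84 -> NA
Op 8: remove NA -> ring=[46:NB,94:NC]
Op 9: route key 75: smallest pos >= 75 is 94 -> NC
Op 10: route key 30: smallest pos >= 30 is 46 -> NB
Op 11: route key 46: smallest pos >= 46 is 46 -> NB
Op 12: route key 96: none >= 96, wrap to smallest pos 46 -> NB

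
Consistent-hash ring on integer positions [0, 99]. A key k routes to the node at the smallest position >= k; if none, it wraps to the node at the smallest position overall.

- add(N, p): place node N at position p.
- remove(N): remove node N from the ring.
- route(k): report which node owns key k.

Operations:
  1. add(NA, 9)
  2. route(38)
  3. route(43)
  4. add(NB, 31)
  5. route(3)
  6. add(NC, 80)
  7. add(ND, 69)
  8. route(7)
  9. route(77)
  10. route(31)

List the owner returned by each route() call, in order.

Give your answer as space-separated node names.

Op 1: add NA@9 -> ring=[9:NA]
Op 2: route key 38: none >= 38, wrap to smallest pos 9 -> NA
Op 3: route key 43: none >= 43, wrap to smallest pos 9 -> NA
Op 4: add NB@31 -> ring=[9:NA,31:NB]
Op 5: route key 3: smallest pos >= 3 is 9 -> NA
Op 6: add NC@80 -> ring=[9:NA,31:NB,80:NC]
Op 7: add ND@69 -> ring=[9:NA,31:NB,69:ND,80:NC]
Op 8: route key 7: smallest pos >= 7 is 9 -> NA
Op 9: route key 77: smallest pos >= 77 is 80 -> NC
Op 10: route key 31: smallest pos >= 31 is 31 -> NB

Answer: NA NA NA NA NC NB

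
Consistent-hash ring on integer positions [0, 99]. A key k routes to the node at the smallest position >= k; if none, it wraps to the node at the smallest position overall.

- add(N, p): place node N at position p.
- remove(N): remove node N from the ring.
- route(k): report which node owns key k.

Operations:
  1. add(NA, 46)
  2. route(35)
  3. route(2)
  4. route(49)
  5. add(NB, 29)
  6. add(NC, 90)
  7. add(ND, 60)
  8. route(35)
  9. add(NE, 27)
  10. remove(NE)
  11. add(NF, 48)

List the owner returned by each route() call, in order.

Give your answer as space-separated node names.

Answer: NA NA NA NA

Derivation:
Op 1: add NA@46 -> ring=[46:NA]
Op 2: route key 35: smallest pos >= 35 is 46 -> NA
Op 3: route key 2: smallest pos >= 2 is 46 -> NA
Op 4: route key 49: none >= 49, wrap to smallest pos 46 -> NA
Op 5: add NB@29 -> ring=[29:NB,46:NA]
Op 6: add NC@90 -> ring=[29:NB,46:NA,90:NC]
Op 7: add ND@60 -> ring=[29:NB,46:NA,60:ND,90:NC]
Op 8: route key 35: smallest pos >= 35 is 46 -> NA
Op 9: add NE@27 -> ring=[27:NE,29:NB,46:NA,60:ND,90:NC]
Op 10: remove NE -> ring=[29:NB,46:NA,60:ND,90:NC]
Op 11: add NF@48 -> ring=[29:NB,46:NA,48:NF,60:ND,90:NC]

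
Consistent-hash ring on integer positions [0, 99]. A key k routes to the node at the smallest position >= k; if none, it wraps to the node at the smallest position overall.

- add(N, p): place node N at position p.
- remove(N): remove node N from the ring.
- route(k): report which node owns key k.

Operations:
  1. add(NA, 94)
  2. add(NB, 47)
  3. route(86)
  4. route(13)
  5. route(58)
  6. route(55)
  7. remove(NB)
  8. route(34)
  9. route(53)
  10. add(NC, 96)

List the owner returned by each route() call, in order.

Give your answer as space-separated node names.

Answer: NA NB NA NA NA NA

Derivation:
Op 1: add NA@94 -> ring=[94:NA]
Op 2: add NB@47 -> ring=[47:NB,94:NA]
Op 3: route key 86: smallest pos >= 86 is 94 -> NA
Op 4: route key 13: smallest pos >= 13 is 47 -> NB
Op 5: route key 58: smallest pos >= 58 is 94 -> NA
Op 6: route key 55: smallest pos >= 55 is 94 -> NA
Op 7: remove NB -> ring=[94:NA]
Op 8: route key 34: smallest pos >= 34 is 94 -> NA
Op 9: route key 53: smallest pos >= 53 is 94 -> NA
Op 10: add NC@96 -> ring=[94:NA,96:NC]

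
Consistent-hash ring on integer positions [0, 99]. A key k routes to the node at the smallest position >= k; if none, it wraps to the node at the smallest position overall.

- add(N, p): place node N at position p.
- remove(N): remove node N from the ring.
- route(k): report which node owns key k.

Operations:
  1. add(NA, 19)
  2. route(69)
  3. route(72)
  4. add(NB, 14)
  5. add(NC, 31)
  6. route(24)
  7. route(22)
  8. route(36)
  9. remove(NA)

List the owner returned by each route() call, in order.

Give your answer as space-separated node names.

Answer: NA NA NC NC NB

Derivation:
Op 1: add NA@19 -> ring=[19:NA]
Op 2: route key 69: none >= 69, wrap to smallest pos 19 -> NA
Op 3: route key 72: none >= 72, wrap to smallest pos 19 -> NA
Op 4: add NB@14 -> ring=[14:NB,19:NA]
Op 5: add NC@31 -> ring=[14:NB,19:NA,31:NC]
Op 6: route key 24: smallest pos >= 24 is 31 -> NC
Op 7: route key 22: smallest pos >= 22 is 31 -> NC
Op 8: route key 36: none >= 36, wrap to smallest pos 14 -> NB
Op 9: remove NA -> ring=[14:NB,31:NC]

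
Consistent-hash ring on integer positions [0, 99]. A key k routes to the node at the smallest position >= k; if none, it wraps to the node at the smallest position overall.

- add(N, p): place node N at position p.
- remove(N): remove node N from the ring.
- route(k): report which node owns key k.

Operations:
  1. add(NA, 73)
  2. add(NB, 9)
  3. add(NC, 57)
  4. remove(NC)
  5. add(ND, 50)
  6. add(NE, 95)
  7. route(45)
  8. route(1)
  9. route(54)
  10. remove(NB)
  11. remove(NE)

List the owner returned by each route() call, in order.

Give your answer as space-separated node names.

Op 1: add NA@73 -> ring=[73:NA]
Op 2: add NB@9 -> ring=[9:NB,73:NA]
Op 3: add NC@57 -> ring=[9:NB,57:NC,73:NA]
Op 4: remove NC -> ring=[9:NB,73:NA]
Op 5: add ND@50 -> ring=[9:NB,50:ND,73:NA]
Op 6: add NE@95 -> ring=[9:NB,50:ND,73:NA,95:NE]
Op 7: route key 45: smallest pos >= 45 is 50 -> ND
Op 8: route key 1: smallest pos >= 1 is 9 -> NB
Op 9: route key 54: smallest pos >= 54 is 73 -> NA
Op 10: remove NB -> ring=[50:ND,73:NA,95:NE]
Op 11: remove NE -> ring=[50:ND,73:NA]

Answer: ND NB NA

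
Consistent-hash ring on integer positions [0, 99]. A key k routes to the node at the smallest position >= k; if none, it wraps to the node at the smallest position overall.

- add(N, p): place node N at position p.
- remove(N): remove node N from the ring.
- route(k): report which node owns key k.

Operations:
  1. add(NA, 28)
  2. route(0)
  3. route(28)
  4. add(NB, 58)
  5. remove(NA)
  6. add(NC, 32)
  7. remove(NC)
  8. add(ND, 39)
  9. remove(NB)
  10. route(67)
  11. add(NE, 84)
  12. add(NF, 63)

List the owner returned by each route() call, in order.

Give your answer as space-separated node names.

Answer: NA NA ND

Derivation:
Op 1: add NA@28 -> ring=[28:NA]
Op 2: route key 0: smallest pos >= 0 is 28 -> NA
Op 3: route key 28: smallest pos >= 28 is 28 -> NA
Op 4: add NB@58 -> ring=[28:NA,58:NB]
Op 5: remove NA -> ring=[58:NB]
Op 6: add NC@32 -> ring=[32:NC,58:NB]
Op 7: remove NC -> ring=[58:NB]
Op 8: add ND@39 -> ring=[39:ND,58:NB]
Op 9: remove NB -> ring=[39:ND]
Op 10: route key 67: none >= 67, wrap to smallest pos 39 -> ND
Op 11: add NE@84 -> ring=[39:ND,84:NE]
Op 12: add NF@63 -> ring=[39:ND,63:NF,84:NE]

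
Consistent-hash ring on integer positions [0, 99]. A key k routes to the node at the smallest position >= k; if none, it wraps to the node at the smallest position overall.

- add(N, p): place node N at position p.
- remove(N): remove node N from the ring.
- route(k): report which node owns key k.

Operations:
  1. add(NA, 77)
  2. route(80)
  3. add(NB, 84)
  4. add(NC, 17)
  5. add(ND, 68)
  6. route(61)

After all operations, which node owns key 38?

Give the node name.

Op 1: add NA@77 -> ring=[77:NA]
Op 2: route key 80: none >= 80, wrap to smallest pos 77 -> NA
Op 3: add NB@84 -> ring=[77:NA,84:NB]
Op 4: add NC@17 -> ring=[17:NC,77:NA,84:NB]
Op 5: add ND@68 -> ring=[17:NC,68:ND,77:NA,84:NB]
Op 6: route key 61: smallest pos >= 61 is 68 -> ND
Final route key 38: smallest pos >= 38 is 68 -> ND

Answer: ND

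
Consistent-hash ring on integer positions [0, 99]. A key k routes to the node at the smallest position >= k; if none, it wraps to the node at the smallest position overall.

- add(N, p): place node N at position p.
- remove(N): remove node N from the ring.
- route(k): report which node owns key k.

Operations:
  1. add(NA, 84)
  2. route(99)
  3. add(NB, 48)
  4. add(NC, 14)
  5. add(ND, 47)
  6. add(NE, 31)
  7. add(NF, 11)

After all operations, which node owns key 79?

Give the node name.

Answer: NA

Derivation:
Op 1: add NA@84 -> ring=[84:NA]
Op 2: route key 99: none >= 99, wrap to smallest pos 84 -> NA
Op 3: add NB@48 -> ring=[48:NB,84:NA]
Op 4: add NC@14 -> ring=[14:NC,48:NB,84:NA]
Op 5: add ND@47 -> ring=[14:NC,47:ND,48:NB,84:NA]
Op 6: add NE@31 -> ring=[14:NC,31:NE,47:ND,48:NB,84:NA]
Op 7: add NF@11 -> ring=[11:NF,14:NC,31:NE,47:ND,48:NB,84:NA]
Final route key 79: smallest pos >= 79 is 84 -> NA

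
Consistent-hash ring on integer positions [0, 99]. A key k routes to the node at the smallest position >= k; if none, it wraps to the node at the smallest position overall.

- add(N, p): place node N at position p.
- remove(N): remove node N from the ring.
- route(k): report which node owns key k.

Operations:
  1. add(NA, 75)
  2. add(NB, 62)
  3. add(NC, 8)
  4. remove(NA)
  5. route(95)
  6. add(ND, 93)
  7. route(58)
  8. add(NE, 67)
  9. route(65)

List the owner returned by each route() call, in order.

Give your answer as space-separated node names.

Answer: NC NB NE

Derivation:
Op 1: add NA@75 -> ring=[75:NA]
Op 2: add NB@62 -> ring=[62:NB,75:NA]
Op 3: add NC@8 -> ring=[8:NC,62:NB,75:NA]
Op 4: remove NA -> ring=[8:NC,62:NB]
Op 5: route key 95: none >= 95, wrap to smallest pos 8 -> NC
Op 6: add ND@93 -> ring=[8:NC,62:NB,93:ND]
Op 7: route key 58: smallest pos >= 58 is 62 -> NB
Op 8: add NE@67 -> ring=[8:NC,62:NB,67:NE,93:ND]
Op 9: route key 65: smallest pos >= 65 is 67 -> NE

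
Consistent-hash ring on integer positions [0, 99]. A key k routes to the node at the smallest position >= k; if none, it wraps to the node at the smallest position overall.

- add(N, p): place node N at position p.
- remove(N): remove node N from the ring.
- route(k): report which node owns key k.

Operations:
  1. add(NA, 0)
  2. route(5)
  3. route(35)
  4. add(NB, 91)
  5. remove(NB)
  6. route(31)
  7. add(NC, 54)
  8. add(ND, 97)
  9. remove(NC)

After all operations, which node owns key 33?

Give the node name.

Op 1: add NA@0 -> ring=[0:NA]
Op 2: route key 5: none >= 5, wrap to smallest pos 0 -> NA
Op 3: route key 35: none >= 35, wrap to smallest pos 0 -> NA
Op 4: add NB@91 -> ring=[0:NA,91:NB]
Op 5: remove NB -> ring=[0:NA]
Op 6: route key 31: none >= 31, wrap to smallest pos 0 -> NA
Op 7: add NC@54 -> ring=[0:NA,54:NC]
Op 8: add ND@97 -> ring=[0:NA,54:NC,97:ND]
Op 9: remove NC -> ring=[0:NA,97:ND]
Final route key 33: smallest pos >= 33 is 97 -> ND

Answer: ND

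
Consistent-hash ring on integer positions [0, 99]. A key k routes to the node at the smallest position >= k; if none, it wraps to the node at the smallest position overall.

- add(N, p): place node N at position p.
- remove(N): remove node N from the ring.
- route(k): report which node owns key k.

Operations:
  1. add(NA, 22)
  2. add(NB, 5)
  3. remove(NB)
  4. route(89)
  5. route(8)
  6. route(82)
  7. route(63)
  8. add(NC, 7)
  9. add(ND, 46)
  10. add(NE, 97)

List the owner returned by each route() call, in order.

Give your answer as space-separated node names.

Op 1: add NA@22 -> ring=[22:NA]
Op 2: add NB@5 -> ring=[5:NB,22:NA]
Op 3: remove NB -> ring=[22:NA]
Op 4: route key 89: none >= 89, wrap to smallest pos 22 -> NA
Op 5: route key 8: smallest pos >= 8 is 22 -> NA
Op 6: route key 82: none >= 82, wrap to smallest pos 22 -> NA
Op 7: route key 63: none >= 63, wrap to smallest pos 22 -> NA
Op 8: add NC@7 -> ring=[7:NC,22:NA]
Op 9: add ND@46 -> ring=[7:NC,22:NA,46:ND]
Op 10: add NE@97 -> ring=[7:NC,22:NA,46:ND,97:NE]

Answer: NA NA NA NA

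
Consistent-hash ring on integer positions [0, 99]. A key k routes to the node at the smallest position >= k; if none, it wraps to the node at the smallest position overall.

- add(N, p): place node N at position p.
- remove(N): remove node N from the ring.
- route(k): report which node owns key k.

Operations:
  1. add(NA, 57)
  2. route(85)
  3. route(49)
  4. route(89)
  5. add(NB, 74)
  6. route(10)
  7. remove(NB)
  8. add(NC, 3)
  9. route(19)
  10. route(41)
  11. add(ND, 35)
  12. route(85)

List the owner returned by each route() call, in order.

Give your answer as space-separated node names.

Op 1: add NA@57 -> ring=[57:NA]
Op 2: route key 85: none >= 85, wrap to smallest pos 57 -> NA
Op 3: route key 49: smallest pos >= 49 is 57 -> NA
Op 4: route key 89: none >= 89, wrap to smallest pos 57 -> NA
Op 5: add NB@74 -> ring=[57:NA,74:NB]
Op 6: route key 10: smallest pos >= 10 is 57 -> NA
Op 7: remove NB -> ring=[57:NA]
Op 8: add NC@3 -> ring=[3:NC,57:NA]
Op 9: route key 19: smallest pos >= 19 is 57 -> NA
Op 10: route key 41: smallest pos >= 41 is 57 -> NA
Op 11: add ND@35 -> ring=[3:NC,35:ND,57:NA]
Op 12: route key 85: none >= 85, wrap to smallest pos 3 -> NC

Answer: NA NA NA NA NA NA NC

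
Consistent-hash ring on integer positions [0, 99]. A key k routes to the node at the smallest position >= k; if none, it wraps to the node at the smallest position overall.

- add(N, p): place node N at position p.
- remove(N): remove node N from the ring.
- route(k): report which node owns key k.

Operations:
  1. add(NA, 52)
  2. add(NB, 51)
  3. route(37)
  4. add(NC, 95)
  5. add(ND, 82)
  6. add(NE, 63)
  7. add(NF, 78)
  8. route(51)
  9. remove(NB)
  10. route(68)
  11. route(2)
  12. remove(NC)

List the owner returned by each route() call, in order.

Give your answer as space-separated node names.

Answer: NB NB NF NA

Derivation:
Op 1: add NA@52 -> ring=[52:NA]
Op 2: add NB@51 -> ring=[51:NB,52:NA]
Op 3: route key 37: smallest pos >= 37 is 51 -> NB
Op 4: add NC@95 -> ring=[51:NB,52:NA,95:NC]
Op 5: add ND@82 -> ring=[51:NB,52:NA,82:ND,95:NC]
Op 6: add NE@63 -> ring=[51:NB,52:NA,63:NE,82:ND,95:NC]
Op 7: add NF@78 -> ring=[51:NB,52:NA,63:NE,78:NF,82:ND,95:NC]
Op 8: route key 51: smallest pos >= 51 is 51 -> NB
Op 9: remove NB -> ring=[52:NA,63:NE,78:NF,82:ND,95:NC]
Op 10: route key 68: smallest pos >= 68 is 78 -> NF
Op 11: route key 2: smallest pos >= 2 is 52 -> NA
Op 12: remove NC -> ring=[52:NA,63:NE,78:NF,82:ND]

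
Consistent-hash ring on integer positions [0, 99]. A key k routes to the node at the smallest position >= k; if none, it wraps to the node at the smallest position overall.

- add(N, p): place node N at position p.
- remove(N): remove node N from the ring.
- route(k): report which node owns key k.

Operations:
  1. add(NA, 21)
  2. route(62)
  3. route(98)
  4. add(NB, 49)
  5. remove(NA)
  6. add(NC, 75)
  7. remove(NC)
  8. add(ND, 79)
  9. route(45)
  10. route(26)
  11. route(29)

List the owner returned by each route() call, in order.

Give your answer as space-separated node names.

Op 1: add NA@21 -> ring=[21:NA]
Op 2: route key 62: none >= 62, wrap to smallest pos 21 -> NA
Op 3: route key 98: none >= 98, wrap to smallest pos 21 -> NA
Op 4: add NB@49 -> ring=[21:NA,49:NB]
Op 5: remove NA -> ring=[49:NB]
Op 6: add NC@75 -> ring=[49:NB,75:NC]
Op 7: remove NC -> ring=[49:NB]
Op 8: add ND@79 -> ring=[49:NB,79:ND]
Op 9: route key 45: smallest pos >= 45 is 49 -> NB
Op 10: route key 26: smallest pos >= 26 is 49 -> NB
Op 11: route key 29: smallest pos >= 29 is 49 -> NB

Answer: NA NA NB NB NB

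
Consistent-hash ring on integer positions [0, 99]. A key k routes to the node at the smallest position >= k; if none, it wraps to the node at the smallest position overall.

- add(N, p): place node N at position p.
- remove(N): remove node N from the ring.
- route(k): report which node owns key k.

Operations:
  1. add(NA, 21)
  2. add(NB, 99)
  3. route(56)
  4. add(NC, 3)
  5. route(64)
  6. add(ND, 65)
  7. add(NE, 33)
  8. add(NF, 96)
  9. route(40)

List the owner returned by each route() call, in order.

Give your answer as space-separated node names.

Answer: NB NB ND

Derivation:
Op 1: add NA@21 -> ring=[21:NA]
Op 2: add NB@99 -> ring=[21:NA,99:NB]
Op 3: route key 56: smallest pos >= 56 is 99 -> NB
Op 4: add NC@3 -> ring=[3:NC,21:NA,99:NB]
Op 5: route key 64: smallest pos >= 64 is 99 -> NB
Op 6: add ND@65 -> ring=[3:NC,21:NA,65:ND,99:NB]
Op 7: add NE@33 -> ring=[3:NC,21:NA,33:NE,65:ND,99:NB]
Op 8: add NF@96 -> ring=[3:NC,21:NA,33:NE,65:ND,96:NF,99:NB]
Op 9: route key 40: smallest pos >= 40 is 65 -> ND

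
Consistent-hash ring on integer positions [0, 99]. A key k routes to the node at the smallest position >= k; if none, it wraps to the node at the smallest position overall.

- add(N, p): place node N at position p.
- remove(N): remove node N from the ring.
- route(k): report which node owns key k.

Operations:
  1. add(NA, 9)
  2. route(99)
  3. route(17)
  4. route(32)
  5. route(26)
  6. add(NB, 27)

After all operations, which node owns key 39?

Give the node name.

Answer: NA

Derivation:
Op 1: add NA@9 -> ring=[9:NA]
Op 2: route key 99: none >= 99, wrap to smallest pos 9 -> NA
Op 3: route key 17: none >= 17, wrap to smallest pos 9 -> NA
Op 4: route key 32: none >= 32, wrap to smallest pos 9 -> NA
Op 5: route key 26: none >= 26, wrap to smallest pos 9 -> NA
Op 6: add NB@27 -> ring=[9:NA,27:NB]
Final route key 39: none >= 39, wrap to smallest pos 9 -> NA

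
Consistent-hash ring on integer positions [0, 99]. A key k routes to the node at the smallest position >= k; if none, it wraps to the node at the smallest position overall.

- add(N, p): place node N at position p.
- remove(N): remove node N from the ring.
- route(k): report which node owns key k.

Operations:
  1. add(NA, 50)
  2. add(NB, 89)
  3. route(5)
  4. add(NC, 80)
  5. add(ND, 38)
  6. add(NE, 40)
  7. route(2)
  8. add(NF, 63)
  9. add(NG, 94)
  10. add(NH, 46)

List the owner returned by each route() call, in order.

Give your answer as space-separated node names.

Op 1: add NA@50 -> ring=[50:NA]
Op 2: add NB@89 -> ring=[50:NA,89:NB]
Op 3: route key 5: smallest pos >= 5 is 50 -> NA
Op 4: add NC@80 -> ring=[50:NA,80:NC,89:NB]
Op 5: add ND@38 -> ring=[38:ND,50:NA,80:NC,89:NB]
Op 6: add NE@40 -> ring=[38:ND,40:NE,50:NA,80:NC,89:NB]
Op 7: route key 2: smallest pos >= 2 is 38 -> ND
Op 8: add NF@63 -> ring=[38:ND,40:NE,50:NA,63:NF,80:NC,89:NB]
Op 9: add NG@94 -> ring=[38:ND,40:NE,50:NA,63:NF,80:NC,89:NB,94:NG]
Op 10: add NH@46 -> ring=[38:ND,40:NE,46:NH,50:NA,63:NF,80:NC,89:NB,94:NG]

Answer: NA ND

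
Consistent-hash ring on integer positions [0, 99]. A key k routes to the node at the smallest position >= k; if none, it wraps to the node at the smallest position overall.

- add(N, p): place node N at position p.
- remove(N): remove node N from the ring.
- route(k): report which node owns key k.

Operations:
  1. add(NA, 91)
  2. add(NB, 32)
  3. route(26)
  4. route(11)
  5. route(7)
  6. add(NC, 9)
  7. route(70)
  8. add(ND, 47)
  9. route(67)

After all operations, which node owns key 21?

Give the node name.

Answer: NB

Derivation:
Op 1: add NA@91 -> ring=[91:NA]
Op 2: add NB@32 -> ring=[32:NB,91:NA]
Op 3: route key 26: smallest pos >= 26 is 32 -> NB
Op 4: route key 11: smallest pos >= 11 is 32 -> NB
Op 5: route key 7: smallest pos >= 7 is 32 -> NB
Op 6: add NC@9 -> ring=[9:NC,32:NB,91:NA]
Op 7: route key 70: smallest pos >= 70 is 91 -> NA
Op 8: add ND@47 -> ring=[9:NC,32:NB,47:ND,91:NA]
Op 9: route key 67: smallest pos >= 67 is 91 -> NA
Final route key 21: smallest pos >= 21 is 32 -> NB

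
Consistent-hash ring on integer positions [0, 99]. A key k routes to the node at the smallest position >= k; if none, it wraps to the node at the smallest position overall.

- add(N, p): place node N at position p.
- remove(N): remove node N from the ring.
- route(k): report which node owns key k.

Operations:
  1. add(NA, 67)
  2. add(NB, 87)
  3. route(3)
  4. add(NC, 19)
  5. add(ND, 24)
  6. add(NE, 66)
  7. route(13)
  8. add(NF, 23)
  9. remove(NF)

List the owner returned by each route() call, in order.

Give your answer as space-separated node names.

Answer: NA NC

Derivation:
Op 1: add NA@67 -> ring=[67:NA]
Op 2: add NB@87 -> ring=[67:NA,87:NB]
Op 3: route key 3: smallest pos >= 3 is 67 -> NA
Op 4: add NC@19 -> ring=[19:NC,67:NA,87:NB]
Op 5: add ND@24 -> ring=[19:NC,24:ND,67:NA,87:NB]
Op 6: add NE@66 -> ring=[19:NC,24:ND,66:NE,67:NA,87:NB]
Op 7: route key 13: smallest pos >= 13 is 19 -> NC
Op 8: add NF@23 -> ring=[19:NC,23:NF,24:ND,66:NE,67:NA,87:NB]
Op 9: remove NF -> ring=[19:NC,24:ND,66:NE,67:NA,87:NB]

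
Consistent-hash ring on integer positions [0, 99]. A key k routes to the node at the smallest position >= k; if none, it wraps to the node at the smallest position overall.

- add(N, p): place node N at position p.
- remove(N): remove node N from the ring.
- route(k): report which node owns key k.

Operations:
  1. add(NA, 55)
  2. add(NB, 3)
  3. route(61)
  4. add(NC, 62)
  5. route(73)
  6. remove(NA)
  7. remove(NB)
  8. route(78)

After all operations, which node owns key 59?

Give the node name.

Answer: NC

Derivation:
Op 1: add NA@55 -> ring=[55:NA]
Op 2: add NB@3 -> ring=[3:NB,55:NA]
Op 3: route key 61: none >= 61, wrap to smallest pos 3 -> NB
Op 4: add NC@62 -> ring=[3:NB,55:NA,62:NC]
Op 5: route key 73: none >= 73, wrap to smallest pos 3 -> NB
Op 6: remove NA -> ring=[3:NB,62:NC]
Op 7: remove NB -> ring=[62:NC]
Op 8: route key 78: none >= 78, wrap to smallest pos 62 -> NC
Final route key 59: smallest pos >= 59 is 62 -> NC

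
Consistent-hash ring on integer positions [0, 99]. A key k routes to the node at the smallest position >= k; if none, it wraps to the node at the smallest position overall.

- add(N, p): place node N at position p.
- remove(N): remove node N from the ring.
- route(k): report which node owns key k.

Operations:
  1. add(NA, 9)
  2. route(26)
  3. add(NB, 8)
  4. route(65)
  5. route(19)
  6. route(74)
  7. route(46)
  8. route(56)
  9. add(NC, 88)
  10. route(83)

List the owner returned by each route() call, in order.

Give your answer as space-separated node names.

Answer: NA NB NB NB NB NB NC

Derivation:
Op 1: add NA@9 -> ring=[9:NA]
Op 2: route key 26: none >= 26, wrap to smallest pos 9 -> NA
Op 3: add NB@8 -> ring=[8:NB,9:NA]
Op 4: route key 65: none >= 65, wrap to smallest pos 8 -> NB
Op 5: route key 19: none >= 19, wrap to smallest pos 8 -> NB
Op 6: route key 74: none >= 74, wrap to smallest pos 8 -> NB
Op 7: route key 46: none >= 46, wrap to smallest pos 8 -> NB
Op 8: route key 56: none >= 56, wrap to smallest pos 8 -> NB
Op 9: add NC@88 -> ring=[8:NB,9:NA,88:NC]
Op 10: route key 83: smallest pos >= 83 is 88 -> NC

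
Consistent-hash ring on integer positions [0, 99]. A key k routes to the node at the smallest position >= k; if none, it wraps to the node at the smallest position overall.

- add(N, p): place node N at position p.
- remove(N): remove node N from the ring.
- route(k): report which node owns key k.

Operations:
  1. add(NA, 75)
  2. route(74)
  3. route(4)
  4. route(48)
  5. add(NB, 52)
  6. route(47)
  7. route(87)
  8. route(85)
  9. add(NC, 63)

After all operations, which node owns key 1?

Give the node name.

Answer: NB

Derivation:
Op 1: add NA@75 -> ring=[75:NA]
Op 2: route key 74: smallest pos >= 74 is 75 -> NA
Op 3: route key 4: smallest pos >= 4 is 75 -> NA
Op 4: route key 48: smallest pos >= 48 is 75 -> NA
Op 5: add NB@52 -> ring=[52:NB,75:NA]
Op 6: route key 47: smallest pos >= 47 is 52 -> NB
Op 7: route key 87: none >= 87, wrap to smallest pos 52 -> NB
Op 8: route key 85: none >= 85, wrap to smallest pos 52 -> NB
Op 9: add NC@63 -> ring=[52:NB,63:NC,75:NA]
Final route key 1: smallest pos >= 1 is 52 -> NB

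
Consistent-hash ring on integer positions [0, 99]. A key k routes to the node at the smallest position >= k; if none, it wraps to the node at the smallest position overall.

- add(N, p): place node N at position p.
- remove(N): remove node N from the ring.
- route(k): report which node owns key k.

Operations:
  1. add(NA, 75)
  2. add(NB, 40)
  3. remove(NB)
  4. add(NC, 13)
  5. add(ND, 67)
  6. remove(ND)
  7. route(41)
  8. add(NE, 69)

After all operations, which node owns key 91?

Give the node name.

Answer: NC

Derivation:
Op 1: add NA@75 -> ring=[75:NA]
Op 2: add NB@40 -> ring=[40:NB,75:NA]
Op 3: remove NB -> ring=[75:NA]
Op 4: add NC@13 -> ring=[13:NC,75:NA]
Op 5: add ND@67 -> ring=[13:NC,67:ND,75:NA]
Op 6: remove ND -> ring=[13:NC,75:NA]
Op 7: route key 41: smallest pos >= 41 is 75 -> NA
Op 8: add NE@69 -> ring=[13:NC,69:NE,75:NA]
Final route key 91: none >= 91, wrap to smallest pos 13 -> NC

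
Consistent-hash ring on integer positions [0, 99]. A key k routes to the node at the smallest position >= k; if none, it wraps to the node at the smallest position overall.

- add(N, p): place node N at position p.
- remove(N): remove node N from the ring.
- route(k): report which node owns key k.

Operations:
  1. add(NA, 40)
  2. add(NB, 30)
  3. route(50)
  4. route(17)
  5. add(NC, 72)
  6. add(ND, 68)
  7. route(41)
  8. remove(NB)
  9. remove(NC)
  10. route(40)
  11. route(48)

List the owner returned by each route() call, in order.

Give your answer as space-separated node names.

Op 1: add NA@40 -> ring=[40:NA]
Op 2: add NB@30 -> ring=[30:NB,40:NA]
Op 3: route key 50: none >= 50, wrap to smallest pos 30 -> NB
Op 4: route key 17: smallest pos >= 17 is 30 -> NB
Op 5: add NC@72 -> ring=[30:NB,40:NA,72:NC]
Op 6: add ND@68 -> ring=[30:NB,40:NA,68:ND,72:NC]
Op 7: route key 41: smallest pos >= 41 is 68 -> ND
Op 8: remove NB -> ring=[40:NA,68:ND,72:NC]
Op 9: remove NC -> ring=[40:NA,68:ND]
Op 10: route key 40: smallest pos >= 40 is 40 -> NA
Op 11: route key 48: smallest pos >= 48 is 68 -> ND

Answer: NB NB ND NA ND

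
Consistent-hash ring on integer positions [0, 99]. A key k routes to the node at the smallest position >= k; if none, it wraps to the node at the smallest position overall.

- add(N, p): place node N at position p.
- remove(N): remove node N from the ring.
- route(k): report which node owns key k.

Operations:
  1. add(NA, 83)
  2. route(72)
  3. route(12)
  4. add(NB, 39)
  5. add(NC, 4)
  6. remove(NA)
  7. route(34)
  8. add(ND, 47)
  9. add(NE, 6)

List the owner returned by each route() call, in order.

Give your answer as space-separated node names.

Answer: NA NA NB

Derivation:
Op 1: add NA@83 -> ring=[83:NA]
Op 2: route key 72: smallest pos >= 72 is 83 -> NA
Op 3: route key 12: smallest pos >= 12 is 83 -> NA
Op 4: add NB@39 -> ring=[39:NB,83:NA]
Op 5: add NC@4 -> ring=[4:NC,39:NB,83:NA]
Op 6: remove NA -> ring=[4:NC,39:NB]
Op 7: route key 34: smallest pos >= 34 is 39 -> NB
Op 8: add ND@47 -> ring=[4:NC,39:NB,47:ND]
Op 9: add NE@6 -> ring=[4:NC,6:NE,39:NB,47:ND]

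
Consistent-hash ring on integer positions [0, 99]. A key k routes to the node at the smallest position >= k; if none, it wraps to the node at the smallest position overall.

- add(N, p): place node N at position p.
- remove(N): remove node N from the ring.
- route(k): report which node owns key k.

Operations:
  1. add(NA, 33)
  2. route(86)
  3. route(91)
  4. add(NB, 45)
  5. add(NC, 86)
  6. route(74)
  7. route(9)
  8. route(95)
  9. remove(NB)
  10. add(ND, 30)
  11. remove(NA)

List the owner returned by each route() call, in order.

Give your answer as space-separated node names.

Answer: NA NA NC NA NA

Derivation:
Op 1: add NA@33 -> ring=[33:NA]
Op 2: route key 86: none >= 86, wrap to smallest pos 33 -> NA
Op 3: route key 91: none >= 91, wrap to smallest pos 33 -> NA
Op 4: add NB@45 -> ring=[33:NA,45:NB]
Op 5: add NC@86 -> ring=[33:NA,45:NB,86:NC]
Op 6: route key 74: smallest pos >= 74 is 86 -> NC
Op 7: route key 9: smallest pos >= 9 is 33 -> NA
Op 8: route key 95: none >= 95, wrap to smallest pos 33 -> NA
Op 9: remove NB -> ring=[33:NA,86:NC]
Op 10: add ND@30 -> ring=[30:ND,33:NA,86:NC]
Op 11: remove NA -> ring=[30:ND,86:NC]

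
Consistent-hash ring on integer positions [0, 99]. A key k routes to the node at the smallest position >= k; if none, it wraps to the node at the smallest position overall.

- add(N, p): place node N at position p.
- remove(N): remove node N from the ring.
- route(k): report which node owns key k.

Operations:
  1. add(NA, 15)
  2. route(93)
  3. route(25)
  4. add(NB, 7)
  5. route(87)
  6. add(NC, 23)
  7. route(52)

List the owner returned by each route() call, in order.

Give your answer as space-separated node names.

Answer: NA NA NB NB

Derivation:
Op 1: add NA@15 -> ring=[15:NA]
Op 2: route key 93: none >= 93, wrap to smallest pos 15 -> NA
Op 3: route key 25: none >= 25, wrap to smallest pos 15 -> NA
Op 4: add NB@7 -> ring=[7:NB,15:NA]
Op 5: route key 87: none >= 87, wrap to smallest pos 7 -> NB
Op 6: add NC@23 -> ring=[7:NB,15:NA,23:NC]
Op 7: route key 52: none >= 52, wrap to smallest pos 7 -> NB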